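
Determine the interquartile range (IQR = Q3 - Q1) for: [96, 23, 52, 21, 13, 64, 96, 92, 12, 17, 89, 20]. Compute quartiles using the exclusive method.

73.5

Step 1: Sort the data: [12, 13, 17, 20, 21, 23, 52, 64, 89, 92, 96, 96]
Step 2: n = 12
Step 3: Using the exclusive quartile method:
  Q1 = 17.75
  Q2 (median) = 37.5
  Q3 = 91.25
  IQR = Q3 - Q1 = 91.25 - 17.75 = 73.5
Step 4: IQR = 73.5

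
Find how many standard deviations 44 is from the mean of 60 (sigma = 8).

-2

Step 1: Recall the z-score formula: z = (x - mu) / sigma
Step 2: Substitute values: z = (44 - 60) / 8
Step 3: z = -16 / 8 = -2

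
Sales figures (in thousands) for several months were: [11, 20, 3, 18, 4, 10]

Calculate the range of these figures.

17

Step 1: Identify the maximum value: max = 20
Step 2: Identify the minimum value: min = 3
Step 3: Range = max - min = 20 - 3 = 17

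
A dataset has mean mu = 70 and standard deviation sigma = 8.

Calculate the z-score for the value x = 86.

2

Step 1: Recall the z-score formula: z = (x - mu) / sigma
Step 2: Substitute values: z = (86 - 70) / 8
Step 3: z = 16 / 8 = 2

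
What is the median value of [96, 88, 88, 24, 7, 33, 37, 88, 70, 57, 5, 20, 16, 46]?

41.5

Step 1: Sort the data in ascending order: [5, 7, 16, 20, 24, 33, 37, 46, 57, 70, 88, 88, 88, 96]
Step 2: The number of values is n = 14.
Step 3: Since n is even, the median is the average of positions 7 and 8:
  Median = (37 + 46) / 2 = 41.5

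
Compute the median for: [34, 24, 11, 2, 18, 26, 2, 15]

16.5

Step 1: Sort the data in ascending order: [2, 2, 11, 15, 18, 24, 26, 34]
Step 2: The number of values is n = 8.
Step 3: Since n is even, the median is the average of positions 4 and 5:
  Median = (15 + 18) / 2 = 16.5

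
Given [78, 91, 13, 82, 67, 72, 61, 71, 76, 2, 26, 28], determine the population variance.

821.5764

Step 1: Compute the mean: (78 + 91 + 13 + 82 + 67 + 72 + 61 + 71 + 76 + 2 + 26 + 28) / 12 = 55.5833
Step 2: Compute squared deviations from the mean:
  (78 - 55.5833)^2 = 502.5069
  (91 - 55.5833)^2 = 1254.3403
  (13 - 55.5833)^2 = 1813.3403
  (82 - 55.5833)^2 = 697.8403
  (67 - 55.5833)^2 = 130.3403
  (72 - 55.5833)^2 = 269.5069
  (61 - 55.5833)^2 = 29.3403
  (71 - 55.5833)^2 = 237.6736
  (76 - 55.5833)^2 = 416.8403
  (2 - 55.5833)^2 = 2871.1736
  (26 - 55.5833)^2 = 875.1736
  (28 - 55.5833)^2 = 760.8403
Step 3: Sum of squared deviations = 9858.9167
Step 4: Population variance = 9858.9167 / 12 = 821.5764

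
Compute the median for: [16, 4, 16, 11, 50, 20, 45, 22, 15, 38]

18

Step 1: Sort the data in ascending order: [4, 11, 15, 16, 16, 20, 22, 38, 45, 50]
Step 2: The number of values is n = 10.
Step 3: Since n is even, the median is the average of positions 5 and 6:
  Median = (16 + 20) / 2 = 18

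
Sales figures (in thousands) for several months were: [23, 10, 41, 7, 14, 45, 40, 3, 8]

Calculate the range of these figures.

42

Step 1: Identify the maximum value: max = 45
Step 2: Identify the minimum value: min = 3
Step 3: Range = max - min = 45 - 3 = 42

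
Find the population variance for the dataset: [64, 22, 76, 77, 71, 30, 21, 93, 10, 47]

751.29

Step 1: Compute the mean: (64 + 22 + 76 + 77 + 71 + 30 + 21 + 93 + 10 + 47) / 10 = 51.1
Step 2: Compute squared deviations from the mean:
  (64 - 51.1)^2 = 166.41
  (22 - 51.1)^2 = 846.81
  (76 - 51.1)^2 = 620.01
  (77 - 51.1)^2 = 670.81
  (71 - 51.1)^2 = 396.01
  (30 - 51.1)^2 = 445.21
  (21 - 51.1)^2 = 906.01
  (93 - 51.1)^2 = 1755.61
  (10 - 51.1)^2 = 1689.21
  (47 - 51.1)^2 = 16.81
Step 3: Sum of squared deviations = 7512.9
Step 4: Population variance = 7512.9 / 10 = 751.29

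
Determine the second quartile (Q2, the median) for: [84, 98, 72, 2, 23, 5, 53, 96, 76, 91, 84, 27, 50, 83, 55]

72

Step 1: Sort the data: [2, 5, 23, 27, 50, 53, 55, 72, 76, 83, 84, 84, 91, 96, 98]
Step 2: n = 15
Step 3: Q2 is the median. Since n is odd, it is the middle value at position 8: 72
Step 4: Q2 = 72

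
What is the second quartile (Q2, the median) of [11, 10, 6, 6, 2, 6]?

6

Step 1: Sort the data: [2, 6, 6, 6, 10, 11]
Step 2: n = 6
Step 3: Q2 is the median. Since n is even, it is the average of the values at positions 3 and 4:
  Q2 = (6 + 6) / 2 = 6
Step 4: Q2 = 6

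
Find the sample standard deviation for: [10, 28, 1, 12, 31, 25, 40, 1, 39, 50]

17.0623

Step 1: Compute the mean: 23.7
Step 2: Sum of squared deviations from the mean: 2620.1
Step 3: Sample variance = 2620.1 / 9 = 291.1222
Step 4: Standard deviation = sqrt(291.1222) = 17.0623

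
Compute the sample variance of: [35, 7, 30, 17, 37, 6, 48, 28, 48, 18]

230.7111

Step 1: Compute the mean: (35 + 7 + 30 + 17 + 37 + 6 + 48 + 28 + 48 + 18) / 10 = 27.4
Step 2: Compute squared deviations from the mean:
  (35 - 27.4)^2 = 57.76
  (7 - 27.4)^2 = 416.16
  (30 - 27.4)^2 = 6.76
  (17 - 27.4)^2 = 108.16
  (37 - 27.4)^2 = 92.16
  (6 - 27.4)^2 = 457.96
  (48 - 27.4)^2 = 424.36
  (28 - 27.4)^2 = 0.36
  (48 - 27.4)^2 = 424.36
  (18 - 27.4)^2 = 88.36
Step 3: Sum of squared deviations = 2076.4
Step 4: Sample variance = 2076.4 / 9 = 230.7111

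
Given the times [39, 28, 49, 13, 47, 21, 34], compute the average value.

33

Step 1: Sum all values: 39 + 28 + 49 + 13 + 47 + 21 + 34 = 231
Step 2: Count the number of values: n = 7
Step 3: Mean = sum / n = 231 / 7 = 33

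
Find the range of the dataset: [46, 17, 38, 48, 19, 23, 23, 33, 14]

34

Step 1: Identify the maximum value: max = 48
Step 2: Identify the minimum value: min = 14
Step 3: Range = max - min = 48 - 14 = 34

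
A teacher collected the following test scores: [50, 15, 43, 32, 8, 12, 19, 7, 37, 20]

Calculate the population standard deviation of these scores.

14.4226

Step 1: Compute the mean: 24.3
Step 2: Sum of squared deviations from the mean: 2080.1
Step 3: Population variance = 2080.1 / 10 = 208.01
Step 4: Standard deviation = sqrt(208.01) = 14.4226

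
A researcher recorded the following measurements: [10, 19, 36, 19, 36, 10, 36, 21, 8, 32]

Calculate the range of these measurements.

28

Step 1: Identify the maximum value: max = 36
Step 2: Identify the minimum value: min = 8
Step 3: Range = max - min = 36 - 8 = 28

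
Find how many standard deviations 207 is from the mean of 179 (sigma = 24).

1.1667

Step 1: Recall the z-score formula: z = (x - mu) / sigma
Step 2: Substitute values: z = (207 - 179) / 24
Step 3: z = 28 / 24 = 1.1667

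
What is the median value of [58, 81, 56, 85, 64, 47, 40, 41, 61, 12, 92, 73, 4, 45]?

57

Step 1: Sort the data in ascending order: [4, 12, 40, 41, 45, 47, 56, 58, 61, 64, 73, 81, 85, 92]
Step 2: The number of values is n = 14.
Step 3: Since n is even, the median is the average of positions 7 and 8:
  Median = (56 + 58) / 2 = 57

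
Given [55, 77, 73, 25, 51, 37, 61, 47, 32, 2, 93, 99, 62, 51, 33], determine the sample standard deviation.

25.8656

Step 1: Compute the mean: 53.2
Step 2: Sum of squared deviations from the mean: 9366.4
Step 3: Sample variance = 9366.4 / 14 = 669.0286
Step 4: Standard deviation = sqrt(669.0286) = 25.8656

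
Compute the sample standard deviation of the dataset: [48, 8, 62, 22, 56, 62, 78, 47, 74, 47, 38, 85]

22.4869

Step 1: Compute the mean: 52.25
Step 2: Sum of squared deviations from the mean: 5562.25
Step 3: Sample variance = 5562.25 / 11 = 505.6591
Step 4: Standard deviation = sqrt(505.6591) = 22.4869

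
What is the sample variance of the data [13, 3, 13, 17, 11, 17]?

26.6667

Step 1: Compute the mean: (13 + 3 + 13 + 17 + 11 + 17) / 6 = 12.3333
Step 2: Compute squared deviations from the mean:
  (13 - 12.3333)^2 = 0.4444
  (3 - 12.3333)^2 = 87.1111
  (13 - 12.3333)^2 = 0.4444
  (17 - 12.3333)^2 = 21.7778
  (11 - 12.3333)^2 = 1.7778
  (17 - 12.3333)^2 = 21.7778
Step 3: Sum of squared deviations = 133.3333
Step 4: Sample variance = 133.3333 / 5 = 26.6667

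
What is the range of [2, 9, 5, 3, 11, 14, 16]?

14

Step 1: Identify the maximum value: max = 16
Step 2: Identify the minimum value: min = 2
Step 3: Range = max - min = 16 - 2 = 14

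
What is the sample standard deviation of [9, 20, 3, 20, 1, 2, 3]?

8.4007

Step 1: Compute the mean: 8.2857
Step 2: Sum of squared deviations from the mean: 423.4286
Step 3: Sample variance = 423.4286 / 6 = 70.5714
Step 4: Standard deviation = sqrt(70.5714) = 8.4007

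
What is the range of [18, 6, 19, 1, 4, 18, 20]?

19

Step 1: Identify the maximum value: max = 20
Step 2: Identify the minimum value: min = 1
Step 3: Range = max - min = 20 - 1 = 19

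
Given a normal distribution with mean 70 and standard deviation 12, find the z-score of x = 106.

3

Step 1: Recall the z-score formula: z = (x - mu) / sigma
Step 2: Substitute values: z = (106 - 70) / 12
Step 3: z = 36 / 12 = 3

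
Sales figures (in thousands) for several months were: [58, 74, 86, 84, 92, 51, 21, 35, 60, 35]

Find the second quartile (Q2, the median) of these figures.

59

Step 1: Sort the data: [21, 35, 35, 51, 58, 60, 74, 84, 86, 92]
Step 2: n = 10
Step 3: Q2 is the median. Since n is even, it is the average of the values at positions 5 and 6:
  Q2 = (58 + 60) / 2 = 59
Step 4: Q2 = 59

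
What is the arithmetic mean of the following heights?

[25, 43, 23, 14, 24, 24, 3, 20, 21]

21.8889

Step 1: Sum all values: 25 + 43 + 23 + 14 + 24 + 24 + 3 + 20 + 21 = 197
Step 2: Count the number of values: n = 9
Step 3: Mean = sum / n = 197 / 9 = 21.8889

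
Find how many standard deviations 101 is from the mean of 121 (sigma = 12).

-1.6667

Step 1: Recall the z-score formula: z = (x - mu) / sigma
Step 2: Substitute values: z = (101 - 121) / 12
Step 3: z = -20 / 12 = -1.6667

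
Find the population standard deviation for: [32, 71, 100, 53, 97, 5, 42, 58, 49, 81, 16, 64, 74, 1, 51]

29.2107

Step 1: Compute the mean: 52.9333
Step 2: Sum of squared deviations from the mean: 12798.9333
Step 3: Population variance = 12798.9333 / 15 = 853.2622
Step 4: Standard deviation = sqrt(853.2622) = 29.2107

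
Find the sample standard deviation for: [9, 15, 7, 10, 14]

3.3912

Step 1: Compute the mean: 11
Step 2: Sum of squared deviations from the mean: 46
Step 3: Sample variance = 46 / 4 = 11.5
Step 4: Standard deviation = sqrt(11.5) = 3.3912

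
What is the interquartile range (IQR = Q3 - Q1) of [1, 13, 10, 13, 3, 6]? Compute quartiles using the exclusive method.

10.5

Step 1: Sort the data: [1, 3, 6, 10, 13, 13]
Step 2: n = 6
Step 3: Using the exclusive quartile method:
  Q1 = 2.5
  Q2 (median) = 8
  Q3 = 13
  IQR = Q3 - Q1 = 13 - 2.5 = 10.5
Step 4: IQR = 10.5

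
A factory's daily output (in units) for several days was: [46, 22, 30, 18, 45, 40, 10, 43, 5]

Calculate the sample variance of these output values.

246.1944

Step 1: Compute the mean: (46 + 22 + 30 + 18 + 45 + 40 + 10 + 43 + 5) / 9 = 28.7778
Step 2: Compute squared deviations from the mean:
  (46 - 28.7778)^2 = 296.6049
  (22 - 28.7778)^2 = 45.9383
  (30 - 28.7778)^2 = 1.4938
  (18 - 28.7778)^2 = 116.1605
  (45 - 28.7778)^2 = 263.1605
  (40 - 28.7778)^2 = 125.9383
  (10 - 28.7778)^2 = 352.6049
  (43 - 28.7778)^2 = 202.2716
  (5 - 28.7778)^2 = 565.3827
Step 3: Sum of squared deviations = 1969.5556
Step 4: Sample variance = 1969.5556 / 8 = 246.1944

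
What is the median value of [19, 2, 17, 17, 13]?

17

Step 1: Sort the data in ascending order: [2, 13, 17, 17, 19]
Step 2: The number of values is n = 5.
Step 3: Since n is odd, the median is the middle value at position 3: 17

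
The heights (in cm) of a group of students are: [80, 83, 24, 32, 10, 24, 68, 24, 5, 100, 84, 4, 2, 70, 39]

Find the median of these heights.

32

Step 1: Sort the data in ascending order: [2, 4, 5, 10, 24, 24, 24, 32, 39, 68, 70, 80, 83, 84, 100]
Step 2: The number of values is n = 15.
Step 3: Since n is odd, the median is the middle value at position 8: 32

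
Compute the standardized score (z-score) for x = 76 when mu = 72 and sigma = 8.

0.5

Step 1: Recall the z-score formula: z = (x - mu) / sigma
Step 2: Substitute values: z = (76 - 72) / 8
Step 3: z = 4 / 8 = 0.5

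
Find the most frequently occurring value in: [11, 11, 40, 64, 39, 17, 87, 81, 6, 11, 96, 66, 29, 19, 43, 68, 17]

11

Step 1: Count the frequency of each value:
  6: appears 1 time(s)
  11: appears 3 time(s)
  17: appears 2 time(s)
  19: appears 1 time(s)
  29: appears 1 time(s)
  39: appears 1 time(s)
  40: appears 1 time(s)
  43: appears 1 time(s)
  64: appears 1 time(s)
  66: appears 1 time(s)
  68: appears 1 time(s)
  81: appears 1 time(s)
  87: appears 1 time(s)
  96: appears 1 time(s)
Step 2: The value 11 appears most frequently (3 times).
Step 3: Mode = 11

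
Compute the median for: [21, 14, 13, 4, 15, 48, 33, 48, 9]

15

Step 1: Sort the data in ascending order: [4, 9, 13, 14, 15, 21, 33, 48, 48]
Step 2: The number of values is n = 9.
Step 3: Since n is odd, the median is the middle value at position 5: 15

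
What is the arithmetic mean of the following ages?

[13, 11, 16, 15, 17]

14.4

Step 1: Sum all values: 13 + 11 + 16 + 15 + 17 = 72
Step 2: Count the number of values: n = 5
Step 3: Mean = sum / n = 72 / 5 = 14.4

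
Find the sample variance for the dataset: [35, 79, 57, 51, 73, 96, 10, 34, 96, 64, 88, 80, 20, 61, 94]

776.6952

Step 1: Compute the mean: (35 + 79 + 57 + 51 + 73 + 96 + 10 + 34 + 96 + 64 + 88 + 80 + 20 + 61 + 94) / 15 = 62.5333
Step 2: Compute squared deviations from the mean:
  (35 - 62.5333)^2 = 758.0844
  (79 - 62.5333)^2 = 271.1511
  (57 - 62.5333)^2 = 30.6178
  (51 - 62.5333)^2 = 133.0178
  (73 - 62.5333)^2 = 109.5511
  (96 - 62.5333)^2 = 1120.0178
  (10 - 62.5333)^2 = 2759.7511
  (34 - 62.5333)^2 = 814.1511
  (96 - 62.5333)^2 = 1120.0178
  (64 - 62.5333)^2 = 2.1511
  (88 - 62.5333)^2 = 648.5511
  (80 - 62.5333)^2 = 305.0844
  (20 - 62.5333)^2 = 1809.0844
  (61 - 62.5333)^2 = 2.3511
  (94 - 62.5333)^2 = 990.1511
Step 3: Sum of squared deviations = 10873.7333
Step 4: Sample variance = 10873.7333 / 14 = 776.6952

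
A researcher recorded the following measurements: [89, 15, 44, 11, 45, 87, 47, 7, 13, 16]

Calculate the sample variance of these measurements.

943.6

Step 1: Compute the mean: (89 + 15 + 44 + 11 + 45 + 87 + 47 + 7 + 13 + 16) / 10 = 37.4
Step 2: Compute squared deviations from the mean:
  (89 - 37.4)^2 = 2662.56
  (15 - 37.4)^2 = 501.76
  (44 - 37.4)^2 = 43.56
  (11 - 37.4)^2 = 696.96
  (45 - 37.4)^2 = 57.76
  (87 - 37.4)^2 = 2460.16
  (47 - 37.4)^2 = 92.16
  (7 - 37.4)^2 = 924.16
  (13 - 37.4)^2 = 595.36
  (16 - 37.4)^2 = 457.96
Step 3: Sum of squared deviations = 8492.4
Step 4: Sample variance = 8492.4 / 9 = 943.6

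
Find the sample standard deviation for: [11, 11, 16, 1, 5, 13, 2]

5.7694

Step 1: Compute the mean: 8.4286
Step 2: Sum of squared deviations from the mean: 199.7143
Step 3: Sample variance = 199.7143 / 6 = 33.2857
Step 4: Standard deviation = sqrt(33.2857) = 5.7694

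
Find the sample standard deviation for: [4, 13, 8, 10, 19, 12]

5.0596

Step 1: Compute the mean: 11
Step 2: Sum of squared deviations from the mean: 128
Step 3: Sample variance = 128 / 5 = 25.6
Step 4: Standard deviation = sqrt(25.6) = 5.0596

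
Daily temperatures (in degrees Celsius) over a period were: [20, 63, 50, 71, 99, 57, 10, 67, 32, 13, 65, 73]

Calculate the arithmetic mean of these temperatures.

51.6667

Step 1: Sum all values: 20 + 63 + 50 + 71 + 99 + 57 + 10 + 67 + 32 + 13 + 65 + 73 = 620
Step 2: Count the number of values: n = 12
Step 3: Mean = sum / n = 620 / 12 = 51.6667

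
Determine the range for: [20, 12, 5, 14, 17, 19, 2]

18

Step 1: Identify the maximum value: max = 20
Step 2: Identify the minimum value: min = 2
Step 3: Range = max - min = 20 - 2 = 18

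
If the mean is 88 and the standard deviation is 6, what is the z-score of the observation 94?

1

Step 1: Recall the z-score formula: z = (x - mu) / sigma
Step 2: Substitute values: z = (94 - 88) / 6
Step 3: z = 6 / 6 = 1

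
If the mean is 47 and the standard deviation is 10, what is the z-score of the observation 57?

1

Step 1: Recall the z-score formula: z = (x - mu) / sigma
Step 2: Substitute values: z = (57 - 47) / 10
Step 3: z = 10 / 10 = 1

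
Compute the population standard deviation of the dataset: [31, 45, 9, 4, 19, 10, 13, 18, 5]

12.5914

Step 1: Compute the mean: 17.1111
Step 2: Sum of squared deviations from the mean: 1426.8889
Step 3: Population variance = 1426.8889 / 9 = 158.5432
Step 4: Standard deviation = sqrt(158.5432) = 12.5914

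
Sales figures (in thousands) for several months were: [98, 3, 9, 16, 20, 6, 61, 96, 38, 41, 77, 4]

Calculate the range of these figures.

95

Step 1: Identify the maximum value: max = 98
Step 2: Identify the minimum value: min = 3
Step 3: Range = max - min = 98 - 3 = 95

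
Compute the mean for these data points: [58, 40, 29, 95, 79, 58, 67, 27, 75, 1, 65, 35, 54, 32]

51.0714

Step 1: Sum all values: 58 + 40 + 29 + 95 + 79 + 58 + 67 + 27 + 75 + 1 + 65 + 35 + 54 + 32 = 715
Step 2: Count the number of values: n = 14
Step 3: Mean = sum / n = 715 / 14 = 51.0714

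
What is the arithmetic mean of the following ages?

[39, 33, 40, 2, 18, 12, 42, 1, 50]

26.3333

Step 1: Sum all values: 39 + 33 + 40 + 2 + 18 + 12 + 42 + 1 + 50 = 237
Step 2: Count the number of values: n = 9
Step 3: Mean = sum / n = 237 / 9 = 26.3333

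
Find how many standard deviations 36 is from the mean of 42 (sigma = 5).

-1.2

Step 1: Recall the z-score formula: z = (x - mu) / sigma
Step 2: Substitute values: z = (36 - 42) / 5
Step 3: z = -6 / 5 = -1.2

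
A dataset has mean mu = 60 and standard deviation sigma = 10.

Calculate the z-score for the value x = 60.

0

Step 1: Recall the z-score formula: z = (x - mu) / sigma
Step 2: Substitute values: z = (60 - 60) / 10
Step 3: z = 0 / 10 = 0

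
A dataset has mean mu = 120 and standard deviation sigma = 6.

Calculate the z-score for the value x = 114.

-1

Step 1: Recall the z-score formula: z = (x - mu) / sigma
Step 2: Substitute values: z = (114 - 120) / 6
Step 3: z = -6 / 6 = -1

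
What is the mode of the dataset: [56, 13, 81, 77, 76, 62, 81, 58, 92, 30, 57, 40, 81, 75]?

81

Step 1: Count the frequency of each value:
  13: appears 1 time(s)
  30: appears 1 time(s)
  40: appears 1 time(s)
  56: appears 1 time(s)
  57: appears 1 time(s)
  58: appears 1 time(s)
  62: appears 1 time(s)
  75: appears 1 time(s)
  76: appears 1 time(s)
  77: appears 1 time(s)
  81: appears 3 time(s)
  92: appears 1 time(s)
Step 2: The value 81 appears most frequently (3 times).
Step 3: Mode = 81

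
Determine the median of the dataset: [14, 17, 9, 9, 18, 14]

14

Step 1: Sort the data in ascending order: [9, 9, 14, 14, 17, 18]
Step 2: The number of values is n = 6.
Step 3: Since n is even, the median is the average of positions 3 and 4:
  Median = (14 + 14) / 2 = 14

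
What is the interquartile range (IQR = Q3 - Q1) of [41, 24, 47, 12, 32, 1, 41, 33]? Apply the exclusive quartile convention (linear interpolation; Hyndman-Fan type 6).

26

Step 1: Sort the data: [1, 12, 24, 32, 33, 41, 41, 47]
Step 2: n = 8
Step 3: Using the exclusive quartile method:
  Q1 = 15
  Q2 (median) = 32.5
  Q3 = 41
  IQR = Q3 - Q1 = 41 - 15 = 26
Step 4: IQR = 26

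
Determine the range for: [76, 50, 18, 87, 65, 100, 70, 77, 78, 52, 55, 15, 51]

85

Step 1: Identify the maximum value: max = 100
Step 2: Identify the minimum value: min = 15
Step 3: Range = max - min = 100 - 15 = 85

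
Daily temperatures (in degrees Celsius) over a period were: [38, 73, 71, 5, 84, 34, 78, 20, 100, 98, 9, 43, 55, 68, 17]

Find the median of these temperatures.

55

Step 1: Sort the data in ascending order: [5, 9, 17, 20, 34, 38, 43, 55, 68, 71, 73, 78, 84, 98, 100]
Step 2: The number of values is n = 15.
Step 3: Since n is odd, the median is the middle value at position 8: 55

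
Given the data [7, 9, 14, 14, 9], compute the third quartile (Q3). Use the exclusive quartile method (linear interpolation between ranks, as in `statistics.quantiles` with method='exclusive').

14

Step 1: Sort the data: [7, 9, 9, 14, 14]
Step 2: n = 5
Step 3: Using the exclusive quartile method:
  Q1 = 8
  Q2 (median) = 9
  Q3 = 14
  IQR = Q3 - Q1 = 14 - 8 = 6
Step 4: Q3 = 14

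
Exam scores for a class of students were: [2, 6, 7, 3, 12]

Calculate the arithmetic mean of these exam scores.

6

Step 1: Sum all values: 2 + 6 + 7 + 3 + 12 = 30
Step 2: Count the number of values: n = 5
Step 3: Mean = sum / n = 30 / 5 = 6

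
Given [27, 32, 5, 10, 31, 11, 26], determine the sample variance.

125.9048

Step 1: Compute the mean: (27 + 32 + 5 + 10 + 31 + 11 + 26) / 7 = 20.2857
Step 2: Compute squared deviations from the mean:
  (27 - 20.2857)^2 = 45.0816
  (32 - 20.2857)^2 = 137.2245
  (5 - 20.2857)^2 = 233.6531
  (10 - 20.2857)^2 = 105.7959
  (31 - 20.2857)^2 = 114.7959
  (11 - 20.2857)^2 = 86.2245
  (26 - 20.2857)^2 = 32.6531
Step 3: Sum of squared deviations = 755.4286
Step 4: Sample variance = 755.4286 / 6 = 125.9048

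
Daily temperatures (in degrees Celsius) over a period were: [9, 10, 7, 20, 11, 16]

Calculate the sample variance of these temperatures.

23.7667

Step 1: Compute the mean: (9 + 10 + 7 + 20 + 11 + 16) / 6 = 12.1667
Step 2: Compute squared deviations from the mean:
  (9 - 12.1667)^2 = 10.0278
  (10 - 12.1667)^2 = 4.6944
  (7 - 12.1667)^2 = 26.6944
  (20 - 12.1667)^2 = 61.3611
  (11 - 12.1667)^2 = 1.3611
  (16 - 12.1667)^2 = 14.6944
Step 3: Sum of squared deviations = 118.8333
Step 4: Sample variance = 118.8333 / 5 = 23.7667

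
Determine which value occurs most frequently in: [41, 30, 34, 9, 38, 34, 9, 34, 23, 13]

34

Step 1: Count the frequency of each value:
  9: appears 2 time(s)
  13: appears 1 time(s)
  23: appears 1 time(s)
  30: appears 1 time(s)
  34: appears 3 time(s)
  38: appears 1 time(s)
  41: appears 1 time(s)
Step 2: The value 34 appears most frequently (3 times).
Step 3: Mode = 34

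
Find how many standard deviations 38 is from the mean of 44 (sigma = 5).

-1.2

Step 1: Recall the z-score formula: z = (x - mu) / sigma
Step 2: Substitute values: z = (38 - 44) / 5
Step 3: z = -6 / 5 = -1.2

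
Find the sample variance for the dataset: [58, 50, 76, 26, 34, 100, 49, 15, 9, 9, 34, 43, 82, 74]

803.456

Step 1: Compute the mean: (58 + 50 + 76 + 26 + 34 + 100 + 49 + 15 + 9 + 9 + 34 + 43 + 82 + 74) / 14 = 47.0714
Step 2: Compute squared deviations from the mean:
  (58 - 47.0714)^2 = 119.4337
  (50 - 47.0714)^2 = 8.5765
  (76 - 47.0714)^2 = 836.8622
  (26 - 47.0714)^2 = 444.0051
  (34 - 47.0714)^2 = 170.8622
  (100 - 47.0714)^2 = 2801.4337
  (49 - 47.0714)^2 = 3.7194
  (15 - 47.0714)^2 = 1028.5765
  (9 - 47.0714)^2 = 1449.4337
  (9 - 47.0714)^2 = 1449.4337
  (34 - 47.0714)^2 = 170.8622
  (43 - 47.0714)^2 = 16.5765
  (82 - 47.0714)^2 = 1220.0051
  (74 - 47.0714)^2 = 725.148
Step 3: Sum of squared deviations = 10444.9286
Step 4: Sample variance = 10444.9286 / 13 = 803.456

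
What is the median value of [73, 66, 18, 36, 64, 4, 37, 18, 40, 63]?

38.5

Step 1: Sort the data in ascending order: [4, 18, 18, 36, 37, 40, 63, 64, 66, 73]
Step 2: The number of values is n = 10.
Step 3: Since n is even, the median is the average of positions 5 and 6:
  Median = (37 + 40) / 2 = 38.5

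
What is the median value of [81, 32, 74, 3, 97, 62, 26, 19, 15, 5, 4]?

26

Step 1: Sort the data in ascending order: [3, 4, 5, 15, 19, 26, 32, 62, 74, 81, 97]
Step 2: The number of values is n = 11.
Step 3: Since n is odd, the median is the middle value at position 6: 26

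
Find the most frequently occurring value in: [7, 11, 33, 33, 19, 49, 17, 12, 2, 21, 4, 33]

33

Step 1: Count the frequency of each value:
  2: appears 1 time(s)
  4: appears 1 time(s)
  7: appears 1 time(s)
  11: appears 1 time(s)
  12: appears 1 time(s)
  17: appears 1 time(s)
  19: appears 1 time(s)
  21: appears 1 time(s)
  33: appears 3 time(s)
  49: appears 1 time(s)
Step 2: The value 33 appears most frequently (3 times).
Step 3: Mode = 33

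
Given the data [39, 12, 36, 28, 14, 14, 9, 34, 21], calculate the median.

21

Step 1: Sort the data in ascending order: [9, 12, 14, 14, 21, 28, 34, 36, 39]
Step 2: The number of values is n = 9.
Step 3: Since n is odd, the median is the middle value at position 5: 21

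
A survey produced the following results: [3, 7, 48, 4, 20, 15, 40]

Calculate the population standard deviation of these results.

16.569

Step 1: Compute the mean: 19.5714
Step 2: Sum of squared deviations from the mean: 1921.7143
Step 3: Population variance = 1921.7143 / 7 = 274.5306
Step 4: Standard deviation = sqrt(274.5306) = 16.569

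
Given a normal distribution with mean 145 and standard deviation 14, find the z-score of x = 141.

-0.2857

Step 1: Recall the z-score formula: z = (x - mu) / sigma
Step 2: Substitute values: z = (141 - 145) / 14
Step 3: z = -4 / 14 = -0.2857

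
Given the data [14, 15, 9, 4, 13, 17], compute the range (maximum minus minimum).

13

Step 1: Identify the maximum value: max = 17
Step 2: Identify the minimum value: min = 4
Step 3: Range = max - min = 17 - 4 = 13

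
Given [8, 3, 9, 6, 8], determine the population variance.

4.56

Step 1: Compute the mean: (8 + 3 + 9 + 6 + 8) / 5 = 6.8
Step 2: Compute squared deviations from the mean:
  (8 - 6.8)^2 = 1.44
  (3 - 6.8)^2 = 14.44
  (9 - 6.8)^2 = 4.84
  (6 - 6.8)^2 = 0.64
  (8 - 6.8)^2 = 1.44
Step 3: Sum of squared deviations = 22.8
Step 4: Population variance = 22.8 / 5 = 4.56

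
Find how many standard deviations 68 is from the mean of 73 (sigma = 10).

-0.5

Step 1: Recall the z-score formula: z = (x - mu) / sigma
Step 2: Substitute values: z = (68 - 73) / 10
Step 3: z = -5 / 10 = -0.5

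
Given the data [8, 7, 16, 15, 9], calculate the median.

9

Step 1: Sort the data in ascending order: [7, 8, 9, 15, 16]
Step 2: The number of values is n = 5.
Step 3: Since n is odd, the median is the middle value at position 3: 9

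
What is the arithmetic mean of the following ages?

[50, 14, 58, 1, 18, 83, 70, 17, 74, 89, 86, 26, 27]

47.1538

Step 1: Sum all values: 50 + 14 + 58 + 1 + 18 + 83 + 70 + 17 + 74 + 89 + 86 + 26 + 27 = 613
Step 2: Count the number of values: n = 13
Step 3: Mean = sum / n = 613 / 13 = 47.1538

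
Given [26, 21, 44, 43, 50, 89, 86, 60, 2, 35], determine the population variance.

675.44

Step 1: Compute the mean: (26 + 21 + 44 + 43 + 50 + 89 + 86 + 60 + 2 + 35) / 10 = 45.6
Step 2: Compute squared deviations from the mean:
  (26 - 45.6)^2 = 384.16
  (21 - 45.6)^2 = 605.16
  (44 - 45.6)^2 = 2.56
  (43 - 45.6)^2 = 6.76
  (50 - 45.6)^2 = 19.36
  (89 - 45.6)^2 = 1883.56
  (86 - 45.6)^2 = 1632.16
  (60 - 45.6)^2 = 207.36
  (2 - 45.6)^2 = 1900.96
  (35 - 45.6)^2 = 112.36
Step 3: Sum of squared deviations = 6754.4
Step 4: Population variance = 6754.4 / 10 = 675.44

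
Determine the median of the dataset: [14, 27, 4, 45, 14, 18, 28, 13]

16

Step 1: Sort the data in ascending order: [4, 13, 14, 14, 18, 27, 28, 45]
Step 2: The number of values is n = 8.
Step 3: Since n is even, the median is the average of positions 4 and 5:
  Median = (14 + 18) / 2 = 16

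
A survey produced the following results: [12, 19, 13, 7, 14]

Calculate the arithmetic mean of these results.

13

Step 1: Sum all values: 12 + 19 + 13 + 7 + 14 = 65
Step 2: Count the number of values: n = 5
Step 3: Mean = sum / n = 65 / 5 = 13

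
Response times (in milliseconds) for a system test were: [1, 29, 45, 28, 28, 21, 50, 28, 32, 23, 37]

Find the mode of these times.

28

Step 1: Count the frequency of each value:
  1: appears 1 time(s)
  21: appears 1 time(s)
  23: appears 1 time(s)
  28: appears 3 time(s)
  29: appears 1 time(s)
  32: appears 1 time(s)
  37: appears 1 time(s)
  45: appears 1 time(s)
  50: appears 1 time(s)
Step 2: The value 28 appears most frequently (3 times).
Step 3: Mode = 28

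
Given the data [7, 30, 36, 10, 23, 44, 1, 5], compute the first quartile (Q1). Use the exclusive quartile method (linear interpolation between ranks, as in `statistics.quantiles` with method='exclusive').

5.5

Step 1: Sort the data: [1, 5, 7, 10, 23, 30, 36, 44]
Step 2: n = 8
Step 3: Using the exclusive quartile method:
  Q1 = 5.5
  Q2 (median) = 16.5
  Q3 = 34.5
  IQR = Q3 - Q1 = 34.5 - 5.5 = 29
Step 4: Q1 = 5.5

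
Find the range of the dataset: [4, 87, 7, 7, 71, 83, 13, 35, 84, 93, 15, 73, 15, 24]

89

Step 1: Identify the maximum value: max = 93
Step 2: Identify the minimum value: min = 4
Step 3: Range = max - min = 93 - 4 = 89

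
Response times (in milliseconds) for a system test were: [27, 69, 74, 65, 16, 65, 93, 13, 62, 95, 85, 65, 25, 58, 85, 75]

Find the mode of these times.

65

Step 1: Count the frequency of each value:
  13: appears 1 time(s)
  16: appears 1 time(s)
  25: appears 1 time(s)
  27: appears 1 time(s)
  58: appears 1 time(s)
  62: appears 1 time(s)
  65: appears 3 time(s)
  69: appears 1 time(s)
  74: appears 1 time(s)
  75: appears 1 time(s)
  85: appears 2 time(s)
  93: appears 1 time(s)
  95: appears 1 time(s)
Step 2: The value 65 appears most frequently (3 times).
Step 3: Mode = 65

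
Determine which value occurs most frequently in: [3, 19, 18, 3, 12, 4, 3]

3

Step 1: Count the frequency of each value:
  3: appears 3 time(s)
  4: appears 1 time(s)
  12: appears 1 time(s)
  18: appears 1 time(s)
  19: appears 1 time(s)
Step 2: The value 3 appears most frequently (3 times).
Step 3: Mode = 3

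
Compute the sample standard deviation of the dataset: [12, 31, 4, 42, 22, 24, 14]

12.7111

Step 1: Compute the mean: 21.2857
Step 2: Sum of squared deviations from the mean: 969.4286
Step 3: Sample variance = 969.4286 / 6 = 161.5714
Step 4: Standard deviation = sqrt(161.5714) = 12.7111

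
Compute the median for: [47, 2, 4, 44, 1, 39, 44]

39

Step 1: Sort the data in ascending order: [1, 2, 4, 39, 44, 44, 47]
Step 2: The number of values is n = 7.
Step 3: Since n is odd, the median is the middle value at position 4: 39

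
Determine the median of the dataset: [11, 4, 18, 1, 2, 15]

7.5

Step 1: Sort the data in ascending order: [1, 2, 4, 11, 15, 18]
Step 2: The number of values is n = 6.
Step 3: Since n is even, the median is the average of positions 3 and 4:
  Median = (4 + 11) / 2 = 7.5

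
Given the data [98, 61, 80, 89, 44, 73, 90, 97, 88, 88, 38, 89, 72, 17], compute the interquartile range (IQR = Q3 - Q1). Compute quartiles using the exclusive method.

32.5

Step 1: Sort the data: [17, 38, 44, 61, 72, 73, 80, 88, 88, 89, 89, 90, 97, 98]
Step 2: n = 14
Step 3: Using the exclusive quartile method:
  Q1 = 56.75
  Q2 (median) = 84
  Q3 = 89.25
  IQR = Q3 - Q1 = 89.25 - 56.75 = 32.5
Step 4: IQR = 32.5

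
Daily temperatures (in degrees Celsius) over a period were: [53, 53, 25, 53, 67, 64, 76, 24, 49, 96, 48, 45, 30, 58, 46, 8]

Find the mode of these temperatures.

53

Step 1: Count the frequency of each value:
  8: appears 1 time(s)
  24: appears 1 time(s)
  25: appears 1 time(s)
  30: appears 1 time(s)
  45: appears 1 time(s)
  46: appears 1 time(s)
  48: appears 1 time(s)
  49: appears 1 time(s)
  53: appears 3 time(s)
  58: appears 1 time(s)
  64: appears 1 time(s)
  67: appears 1 time(s)
  76: appears 1 time(s)
  96: appears 1 time(s)
Step 2: The value 53 appears most frequently (3 times).
Step 3: Mode = 53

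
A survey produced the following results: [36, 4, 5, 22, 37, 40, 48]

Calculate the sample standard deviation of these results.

17.4533

Step 1: Compute the mean: 27.4286
Step 2: Sum of squared deviations from the mean: 1827.7143
Step 3: Sample variance = 1827.7143 / 6 = 304.619
Step 4: Standard deviation = sqrt(304.619) = 17.4533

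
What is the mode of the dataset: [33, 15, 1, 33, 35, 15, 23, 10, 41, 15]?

15

Step 1: Count the frequency of each value:
  1: appears 1 time(s)
  10: appears 1 time(s)
  15: appears 3 time(s)
  23: appears 1 time(s)
  33: appears 2 time(s)
  35: appears 1 time(s)
  41: appears 1 time(s)
Step 2: The value 15 appears most frequently (3 times).
Step 3: Mode = 15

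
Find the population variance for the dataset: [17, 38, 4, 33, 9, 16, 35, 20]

137.75

Step 1: Compute the mean: (17 + 38 + 4 + 33 + 9 + 16 + 35 + 20) / 8 = 21.5
Step 2: Compute squared deviations from the mean:
  (17 - 21.5)^2 = 20.25
  (38 - 21.5)^2 = 272.25
  (4 - 21.5)^2 = 306.25
  (33 - 21.5)^2 = 132.25
  (9 - 21.5)^2 = 156.25
  (16 - 21.5)^2 = 30.25
  (35 - 21.5)^2 = 182.25
  (20 - 21.5)^2 = 2.25
Step 3: Sum of squared deviations = 1102
Step 4: Population variance = 1102 / 8 = 137.75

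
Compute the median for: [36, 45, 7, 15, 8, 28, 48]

28

Step 1: Sort the data in ascending order: [7, 8, 15, 28, 36, 45, 48]
Step 2: The number of values is n = 7.
Step 3: Since n is odd, the median is the middle value at position 4: 28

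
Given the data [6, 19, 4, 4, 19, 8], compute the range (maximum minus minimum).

15

Step 1: Identify the maximum value: max = 19
Step 2: Identify the minimum value: min = 4
Step 3: Range = max - min = 19 - 4 = 15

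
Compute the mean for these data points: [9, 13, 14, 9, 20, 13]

13

Step 1: Sum all values: 9 + 13 + 14 + 9 + 20 + 13 = 78
Step 2: Count the number of values: n = 6
Step 3: Mean = sum / n = 78 / 6 = 13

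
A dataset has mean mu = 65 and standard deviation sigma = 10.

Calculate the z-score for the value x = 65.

0

Step 1: Recall the z-score formula: z = (x - mu) / sigma
Step 2: Substitute values: z = (65 - 65) / 10
Step 3: z = 0 / 10 = 0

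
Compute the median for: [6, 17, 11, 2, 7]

7

Step 1: Sort the data in ascending order: [2, 6, 7, 11, 17]
Step 2: The number of values is n = 5.
Step 3: Since n is odd, the median is the middle value at position 3: 7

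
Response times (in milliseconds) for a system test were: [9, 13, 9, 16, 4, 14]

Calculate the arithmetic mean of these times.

10.8333

Step 1: Sum all values: 9 + 13 + 9 + 16 + 4 + 14 = 65
Step 2: Count the number of values: n = 6
Step 3: Mean = sum / n = 65 / 6 = 10.8333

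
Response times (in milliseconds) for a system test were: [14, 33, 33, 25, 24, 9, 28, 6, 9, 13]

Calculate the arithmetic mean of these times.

19.4

Step 1: Sum all values: 14 + 33 + 33 + 25 + 24 + 9 + 28 + 6 + 9 + 13 = 194
Step 2: Count the number of values: n = 10
Step 3: Mean = sum / n = 194 / 10 = 19.4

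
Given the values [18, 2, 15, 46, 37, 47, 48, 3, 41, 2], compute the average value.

25.9

Step 1: Sum all values: 18 + 2 + 15 + 46 + 37 + 47 + 48 + 3 + 41 + 2 = 259
Step 2: Count the number of values: n = 10
Step 3: Mean = sum / n = 259 / 10 = 25.9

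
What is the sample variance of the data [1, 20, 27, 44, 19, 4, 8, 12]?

196.125

Step 1: Compute the mean: (1 + 20 + 27 + 44 + 19 + 4 + 8 + 12) / 8 = 16.875
Step 2: Compute squared deviations from the mean:
  (1 - 16.875)^2 = 252.0156
  (20 - 16.875)^2 = 9.7656
  (27 - 16.875)^2 = 102.5156
  (44 - 16.875)^2 = 735.7656
  (19 - 16.875)^2 = 4.5156
  (4 - 16.875)^2 = 165.7656
  (8 - 16.875)^2 = 78.7656
  (12 - 16.875)^2 = 23.7656
Step 3: Sum of squared deviations = 1372.875
Step 4: Sample variance = 1372.875 / 7 = 196.125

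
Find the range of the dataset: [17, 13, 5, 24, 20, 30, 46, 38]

41

Step 1: Identify the maximum value: max = 46
Step 2: Identify the minimum value: min = 5
Step 3: Range = max - min = 46 - 5 = 41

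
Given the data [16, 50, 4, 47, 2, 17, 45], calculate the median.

17

Step 1: Sort the data in ascending order: [2, 4, 16, 17, 45, 47, 50]
Step 2: The number of values is n = 7.
Step 3: Since n is odd, the median is the middle value at position 4: 17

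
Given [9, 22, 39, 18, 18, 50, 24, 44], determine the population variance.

184.25

Step 1: Compute the mean: (9 + 22 + 39 + 18 + 18 + 50 + 24 + 44) / 8 = 28
Step 2: Compute squared deviations from the mean:
  (9 - 28)^2 = 361
  (22 - 28)^2 = 36
  (39 - 28)^2 = 121
  (18 - 28)^2 = 100
  (18 - 28)^2 = 100
  (50 - 28)^2 = 484
  (24 - 28)^2 = 16
  (44 - 28)^2 = 256
Step 3: Sum of squared deviations = 1474
Step 4: Population variance = 1474 / 8 = 184.25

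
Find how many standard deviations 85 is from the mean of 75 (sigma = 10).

1

Step 1: Recall the z-score formula: z = (x - mu) / sigma
Step 2: Substitute values: z = (85 - 75) / 10
Step 3: z = 10 / 10 = 1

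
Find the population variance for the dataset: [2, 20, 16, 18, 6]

50.24

Step 1: Compute the mean: (2 + 20 + 16 + 18 + 6) / 5 = 12.4
Step 2: Compute squared deviations from the mean:
  (2 - 12.4)^2 = 108.16
  (20 - 12.4)^2 = 57.76
  (16 - 12.4)^2 = 12.96
  (18 - 12.4)^2 = 31.36
  (6 - 12.4)^2 = 40.96
Step 3: Sum of squared deviations = 251.2
Step 4: Population variance = 251.2 / 5 = 50.24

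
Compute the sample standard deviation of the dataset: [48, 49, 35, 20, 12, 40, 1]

18.5806

Step 1: Compute the mean: 29.2857
Step 2: Sum of squared deviations from the mean: 2071.4286
Step 3: Sample variance = 2071.4286 / 6 = 345.2381
Step 4: Standard deviation = sqrt(345.2381) = 18.5806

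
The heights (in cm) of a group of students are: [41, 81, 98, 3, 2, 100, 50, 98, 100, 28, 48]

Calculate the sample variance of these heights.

1476

Step 1: Compute the mean: (41 + 81 + 98 + 3 + 2 + 100 + 50 + 98 + 100 + 28 + 48) / 11 = 59
Step 2: Compute squared deviations from the mean:
  (41 - 59)^2 = 324
  (81 - 59)^2 = 484
  (98 - 59)^2 = 1521
  (3 - 59)^2 = 3136
  (2 - 59)^2 = 3249
  (100 - 59)^2 = 1681
  (50 - 59)^2 = 81
  (98 - 59)^2 = 1521
  (100 - 59)^2 = 1681
  (28 - 59)^2 = 961
  (48 - 59)^2 = 121
Step 3: Sum of squared deviations = 14760
Step 4: Sample variance = 14760 / 10 = 1476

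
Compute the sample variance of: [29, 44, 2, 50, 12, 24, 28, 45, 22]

251.5278

Step 1: Compute the mean: (29 + 44 + 2 + 50 + 12 + 24 + 28 + 45 + 22) / 9 = 28.4444
Step 2: Compute squared deviations from the mean:
  (29 - 28.4444)^2 = 0.3086
  (44 - 28.4444)^2 = 241.9753
  (2 - 28.4444)^2 = 699.3086
  (50 - 28.4444)^2 = 464.642
  (12 - 28.4444)^2 = 270.4198
  (24 - 28.4444)^2 = 19.7531
  (28 - 28.4444)^2 = 0.1975
  (45 - 28.4444)^2 = 274.0864
  (22 - 28.4444)^2 = 41.5309
Step 3: Sum of squared deviations = 2012.2222
Step 4: Sample variance = 2012.2222 / 8 = 251.5278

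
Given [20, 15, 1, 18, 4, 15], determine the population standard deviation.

7.1044

Step 1: Compute the mean: 12.1667
Step 2: Sum of squared deviations from the mean: 302.8333
Step 3: Population variance = 302.8333 / 6 = 50.4722
Step 4: Standard deviation = sqrt(50.4722) = 7.1044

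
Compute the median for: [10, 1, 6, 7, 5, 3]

5.5

Step 1: Sort the data in ascending order: [1, 3, 5, 6, 7, 10]
Step 2: The number of values is n = 6.
Step 3: Since n is even, the median is the average of positions 3 and 4:
  Median = (5 + 6) / 2 = 5.5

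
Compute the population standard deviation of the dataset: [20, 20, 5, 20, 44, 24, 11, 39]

12.211

Step 1: Compute the mean: 22.875
Step 2: Sum of squared deviations from the mean: 1192.875
Step 3: Population variance = 1192.875 / 8 = 149.1094
Step 4: Standard deviation = sqrt(149.1094) = 12.211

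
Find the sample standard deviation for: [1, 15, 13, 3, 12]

6.3403

Step 1: Compute the mean: 8.8
Step 2: Sum of squared deviations from the mean: 160.8
Step 3: Sample variance = 160.8 / 4 = 40.2
Step 4: Standard deviation = sqrt(40.2) = 6.3403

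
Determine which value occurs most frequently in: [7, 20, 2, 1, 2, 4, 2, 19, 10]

2

Step 1: Count the frequency of each value:
  1: appears 1 time(s)
  2: appears 3 time(s)
  4: appears 1 time(s)
  7: appears 1 time(s)
  10: appears 1 time(s)
  19: appears 1 time(s)
  20: appears 1 time(s)
Step 2: The value 2 appears most frequently (3 times).
Step 3: Mode = 2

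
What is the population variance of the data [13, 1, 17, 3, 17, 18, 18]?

46.2449

Step 1: Compute the mean: (13 + 1 + 17 + 3 + 17 + 18 + 18) / 7 = 12.4286
Step 2: Compute squared deviations from the mean:
  (13 - 12.4286)^2 = 0.3265
  (1 - 12.4286)^2 = 130.6122
  (17 - 12.4286)^2 = 20.898
  (3 - 12.4286)^2 = 88.898
  (17 - 12.4286)^2 = 20.898
  (18 - 12.4286)^2 = 31.0408
  (18 - 12.4286)^2 = 31.0408
Step 3: Sum of squared deviations = 323.7143
Step 4: Population variance = 323.7143 / 7 = 46.2449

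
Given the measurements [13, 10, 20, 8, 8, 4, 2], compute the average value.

9.2857

Step 1: Sum all values: 13 + 10 + 20 + 8 + 8 + 4 + 2 = 65
Step 2: Count the number of values: n = 7
Step 3: Mean = sum / n = 65 / 7 = 9.2857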